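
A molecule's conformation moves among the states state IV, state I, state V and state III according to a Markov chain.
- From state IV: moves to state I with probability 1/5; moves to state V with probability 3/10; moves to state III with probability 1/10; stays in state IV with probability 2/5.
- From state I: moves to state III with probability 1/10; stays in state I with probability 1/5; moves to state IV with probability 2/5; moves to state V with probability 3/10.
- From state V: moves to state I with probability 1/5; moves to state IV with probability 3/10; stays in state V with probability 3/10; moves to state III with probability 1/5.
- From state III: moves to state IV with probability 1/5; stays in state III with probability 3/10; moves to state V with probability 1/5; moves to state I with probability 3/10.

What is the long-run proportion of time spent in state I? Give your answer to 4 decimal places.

Let the stationary distribution be π with π = πP and π_1 + π_2 + π_3 + π_4 = 1.
π_1 = 0.4·π_1 + 0.4·π_2 + 0.3·π_3 + 0.2·π_4
π_2 = 0.2·π_1 + 0.2·π_2 + 0.2·π_3 + 0.3·π_4
π_3 = 0.3·π_1 + 0.3·π_2 + 0.3·π_3 + 0.2·π_4
Solving with the normalization constraint gives π = (0.3395, 0.2160, 0.2840, 0.1605).
So the stationary probability of state I is 0.2160.

0.2160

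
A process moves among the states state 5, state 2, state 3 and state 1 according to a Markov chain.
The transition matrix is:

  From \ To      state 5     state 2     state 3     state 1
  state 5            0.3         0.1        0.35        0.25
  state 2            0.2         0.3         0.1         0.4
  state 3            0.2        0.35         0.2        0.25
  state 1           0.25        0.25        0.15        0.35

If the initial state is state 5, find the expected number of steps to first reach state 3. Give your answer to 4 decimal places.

4.1211

Let t(s) be the expected number of steps to first reach state 3 from state s, with t(state 3) = 0. Conditioning on the first step:
t(state 5) = 1 + 0.3·t(state 5) + 0.1·t(state 2) + 0.25·t(state 1)
t(state 2) = 1 + 0.2·t(state 5) + 0.3·t(state 2) + 0.4·t(state 1)
t(state 1) = 1 + 0.25·t(state 5) + 0.25·t(state 2) + 0.35·t(state 1)
Solving: t(state 5) = 4.1211, t(state 2) = 5.6278, t(state 1) = 5.2880.
Expected steps from state 5 to state 3: 4.1211.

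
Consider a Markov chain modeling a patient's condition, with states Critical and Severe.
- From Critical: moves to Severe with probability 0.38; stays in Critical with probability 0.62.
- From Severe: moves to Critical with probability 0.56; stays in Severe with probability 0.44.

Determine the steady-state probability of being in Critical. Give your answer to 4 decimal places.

0.5957

Let the stationary distribution be π with π = πP and π_1 + π_2 = 1.
π_1 = 0.62·π_1 + 0.56·π_2
Solving with the normalization constraint gives π = (0.5957, 0.4043).
So the stationary probability of Critical is 0.5957.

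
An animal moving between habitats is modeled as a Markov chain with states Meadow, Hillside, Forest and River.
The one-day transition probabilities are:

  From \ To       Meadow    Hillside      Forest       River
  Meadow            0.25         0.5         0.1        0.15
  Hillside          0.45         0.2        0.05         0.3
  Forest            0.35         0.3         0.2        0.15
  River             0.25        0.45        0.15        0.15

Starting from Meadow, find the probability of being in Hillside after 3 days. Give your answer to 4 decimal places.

Propagate the distribution vector 3 days from Meadow.
After 0 days: (1.0000, 0.0000, 0.0000, 0.0000)
After 1 day: (0.2500, 0.5000, 0.1000, 0.1500)
After 2 days: (0.3600, 0.3225, 0.0925, 0.2250)
After 3 days: (0.3238, 0.3735, 0.1044, 0.1984)
P(in Hillside after 3 days) = 0.3735

0.3735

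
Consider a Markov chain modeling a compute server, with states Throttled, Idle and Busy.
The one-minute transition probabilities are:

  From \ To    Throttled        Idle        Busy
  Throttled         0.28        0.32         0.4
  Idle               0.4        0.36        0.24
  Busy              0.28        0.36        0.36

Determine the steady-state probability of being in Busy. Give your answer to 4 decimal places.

Let the stationary distribution be π with π = πP and π_1 + π_2 + π_3 = 1.
π_1 = 0.28·π_1 + 0.4·π_2 + 0.28·π_3
π_2 = 0.32·π_1 + 0.36·π_2 + 0.36·π_3
Solving with the normalization constraint gives π = (0.3217, 0.3471, 0.3312).
So the stationary probability of Busy is 0.3312.

0.3312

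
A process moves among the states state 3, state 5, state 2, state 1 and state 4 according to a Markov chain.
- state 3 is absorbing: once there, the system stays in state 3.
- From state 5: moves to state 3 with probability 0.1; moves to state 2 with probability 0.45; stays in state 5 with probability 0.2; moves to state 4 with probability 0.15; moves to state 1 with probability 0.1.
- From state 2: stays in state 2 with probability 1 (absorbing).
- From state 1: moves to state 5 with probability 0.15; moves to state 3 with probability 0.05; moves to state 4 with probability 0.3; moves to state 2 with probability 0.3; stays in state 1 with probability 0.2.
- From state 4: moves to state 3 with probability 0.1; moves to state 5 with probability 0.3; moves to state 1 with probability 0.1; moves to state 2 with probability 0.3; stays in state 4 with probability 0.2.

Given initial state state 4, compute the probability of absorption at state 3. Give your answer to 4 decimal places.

Let h(s) be the probability of absorption at state 3 starting from transient state s. Then h(state 3) = 1 and h(state 2) = 0. By first-step analysis:
h(state 5) = 0.1·1 + 0.2·h(state 5) + 0.45·0 + 0.1·h(state 1) + 0.15·h(state 4)
h(state 1) = 0.05·1 + 0.15·h(state 5) + 0.3·0 + 0.2·h(state 1) + 0.3·h(state 4)
h(state 4) = 0.1·1 + 0.3·h(state 5) + 0.3·0 + 0.1·h(state 1) + 0.2·h(state 4)
Solving: h(state 5) = 0.1883, h(state 1) = 0.1796, h(state 4) = 0.2181.
Starting from state 4, the probability is 0.2181.

0.2181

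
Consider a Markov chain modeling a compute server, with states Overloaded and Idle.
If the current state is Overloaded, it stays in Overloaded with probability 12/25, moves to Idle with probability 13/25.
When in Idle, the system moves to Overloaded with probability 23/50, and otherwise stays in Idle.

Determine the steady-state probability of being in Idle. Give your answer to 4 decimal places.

Let the stationary distribution be π with π = πP and π_1 + π_2 = 1.
π_1 = 0.48·π_1 + 0.46·π_2
Solving with the normalization constraint gives π = (0.4694, 0.5306).
So the stationary probability of Idle is 0.5306.

0.5306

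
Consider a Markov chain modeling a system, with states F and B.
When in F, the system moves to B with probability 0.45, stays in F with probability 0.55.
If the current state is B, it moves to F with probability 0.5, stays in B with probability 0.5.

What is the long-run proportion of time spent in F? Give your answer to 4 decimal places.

Let the stationary distribution be π with π = πP and π_1 + π_2 = 1.
π_1 = 0.55·π_1 + 0.5·π_2
Solving with the normalization constraint gives π = (0.5263, 0.4737).
So the stationary probability of F is 0.5263.

0.5263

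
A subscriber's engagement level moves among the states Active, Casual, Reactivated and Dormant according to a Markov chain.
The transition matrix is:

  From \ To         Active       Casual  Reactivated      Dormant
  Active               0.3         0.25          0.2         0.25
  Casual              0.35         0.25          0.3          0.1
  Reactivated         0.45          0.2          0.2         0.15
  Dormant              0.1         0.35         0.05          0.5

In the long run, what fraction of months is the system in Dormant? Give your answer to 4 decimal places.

0.2550

Let the stationary distribution be π with π = πP and π_1 + π_2 + π_3 + π_4 = 1.
π_1 = 0.3·π_1 + 0.35·π_2 + 0.45·π_3 + 0.1·π_4
π_2 = 0.25·π_1 + 0.25·π_2 + 0.2·π_3 + 0.35·π_4
π_3 = 0.2·π_1 + 0.3·π_2 + 0.2·π_3 + 0.05·π_4
Solving with the normalization constraint gives π = (0.2906, 0.2661, 0.1884, 0.2550).
So the stationary probability of Dormant is 0.2550.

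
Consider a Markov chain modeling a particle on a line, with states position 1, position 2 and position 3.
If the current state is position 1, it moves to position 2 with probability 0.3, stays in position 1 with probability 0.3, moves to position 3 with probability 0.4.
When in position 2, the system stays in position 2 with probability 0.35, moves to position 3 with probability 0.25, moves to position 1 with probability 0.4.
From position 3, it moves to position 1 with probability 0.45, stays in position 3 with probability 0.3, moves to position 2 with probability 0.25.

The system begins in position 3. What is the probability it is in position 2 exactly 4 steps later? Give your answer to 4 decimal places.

Propagate the distribution vector 4 steps from position 3.
After 0 steps: (0.0000, 0.0000, 1.0000)
After 1 step: (0.4500, 0.2500, 0.3000)
After 2 steps: (0.3700, 0.2975, 0.3325)
After 3 steps: (0.3796, 0.2983, 0.3221)
After 4 steps: (0.3781, 0.2988, 0.3231)
P(in position 2 after 4 steps) = 0.2988

0.2988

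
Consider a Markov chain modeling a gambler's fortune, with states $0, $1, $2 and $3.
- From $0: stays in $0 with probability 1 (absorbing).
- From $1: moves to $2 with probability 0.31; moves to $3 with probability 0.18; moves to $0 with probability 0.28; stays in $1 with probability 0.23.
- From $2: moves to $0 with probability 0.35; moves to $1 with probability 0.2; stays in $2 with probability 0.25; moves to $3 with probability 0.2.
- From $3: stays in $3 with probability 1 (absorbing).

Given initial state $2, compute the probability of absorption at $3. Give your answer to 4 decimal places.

0.3686

Let h(s) be the probability of absorption at $3 starting from transient state s. Then h($3) = 1 and h($0) = 0. By first-step analysis:
h($1) = 0.28·0 + 0.23·h($1) + 0.31·h($2) + 0.18·1
h($2) = 0.35·0 + 0.2·h($1) + 0.25·h($2) + 0.2·1
Solving: h($1) = 0.3822, h($2) = 0.3686.
Starting from $2, the probability is 0.3686.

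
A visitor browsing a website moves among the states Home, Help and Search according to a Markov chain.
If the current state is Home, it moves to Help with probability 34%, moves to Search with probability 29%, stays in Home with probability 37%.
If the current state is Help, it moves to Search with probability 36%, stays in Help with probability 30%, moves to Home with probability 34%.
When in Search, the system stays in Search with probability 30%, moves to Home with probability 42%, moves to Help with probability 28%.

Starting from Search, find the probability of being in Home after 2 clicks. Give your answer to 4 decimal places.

0.3766

Sum over the intermediate state after 1 click:
P = P(Search→Home)·P(Home→Home) + P(Search→Help)·P(Help→Home) + P(Search→Search)·P(Search→Home)
  = 0.42×0.37 + 0.28×0.34 + 0.3×0.42
  = 0.1554 + 0.0952 + 0.1260 = 0.3766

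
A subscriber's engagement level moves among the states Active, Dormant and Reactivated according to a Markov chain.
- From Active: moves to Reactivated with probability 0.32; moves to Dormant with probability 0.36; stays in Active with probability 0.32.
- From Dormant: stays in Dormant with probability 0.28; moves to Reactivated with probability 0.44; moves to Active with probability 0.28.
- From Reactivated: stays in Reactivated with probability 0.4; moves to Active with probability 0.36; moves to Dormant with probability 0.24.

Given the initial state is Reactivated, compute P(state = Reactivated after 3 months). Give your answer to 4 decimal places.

Propagate the distribution vector 3 months from Reactivated.
After 0 months: (0.0000, 0.0000, 1.0000)
After 1 month: (0.3600, 0.2400, 0.4000)
After 2 months: (0.3264, 0.2928, 0.3808)
After 3 months: (0.3235, 0.2909, 0.3856)
P(in Reactivated after 3 months) = 0.3856

0.3856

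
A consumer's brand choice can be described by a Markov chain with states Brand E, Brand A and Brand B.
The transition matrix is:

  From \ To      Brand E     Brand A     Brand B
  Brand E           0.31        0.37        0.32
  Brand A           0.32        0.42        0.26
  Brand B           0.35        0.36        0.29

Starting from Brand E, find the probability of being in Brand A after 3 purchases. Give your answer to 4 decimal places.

Propagate the distribution vector 3 purchases from Brand E.
After 0 purchases: (1.0000, 0.0000, 0.0000)
After 1 purchase: (0.3100, 0.3700, 0.3200)
After 2 purchases: (0.3265, 0.3853, 0.2882)
After 3 purchases: (0.3254, 0.3864, 0.2882)
P(in Brand A after 3 purchases) = 0.3864

0.3864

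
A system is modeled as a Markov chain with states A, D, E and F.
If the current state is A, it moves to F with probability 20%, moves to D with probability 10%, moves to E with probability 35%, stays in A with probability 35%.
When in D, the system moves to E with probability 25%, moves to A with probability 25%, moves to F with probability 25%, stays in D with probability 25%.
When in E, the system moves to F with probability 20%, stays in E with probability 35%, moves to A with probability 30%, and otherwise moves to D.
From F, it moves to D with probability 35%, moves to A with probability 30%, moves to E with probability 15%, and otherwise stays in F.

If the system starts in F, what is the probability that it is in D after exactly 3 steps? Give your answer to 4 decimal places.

Propagate the distribution vector 3 steps from F.
After 0 steps: (0.0000, 0.0000, 0.0000, 1.0000)
After 1 step: (0.3000, 0.3500, 0.1500, 0.2000)
After 2 steps: (0.2975, 0.2100, 0.2750, 0.2175)
After 3 steps: (0.3044, 0.1996, 0.2855, 0.2105)
P(in D after 3 steps) = 0.1996

0.1996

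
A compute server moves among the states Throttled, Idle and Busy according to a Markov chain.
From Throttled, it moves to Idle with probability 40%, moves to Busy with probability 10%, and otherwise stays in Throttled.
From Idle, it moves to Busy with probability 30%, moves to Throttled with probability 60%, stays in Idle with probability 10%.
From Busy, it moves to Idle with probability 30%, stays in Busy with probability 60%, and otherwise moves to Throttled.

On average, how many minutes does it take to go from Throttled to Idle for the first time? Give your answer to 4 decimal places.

2.6316

Let t(s) be the expected number of minutes to first reach Idle from state s, with t(Idle) = 0. Conditioning on the first minute:
t(Throttled) = 1 + 0.5·t(Throttled) + 0.1·t(Busy)
t(Busy) = 1 + 0.1·t(Throttled) + 0.6·t(Busy)
Solving: t(Throttled) = 2.6316, t(Busy) = 3.1579.
Expected minutes from Throttled to Idle: 2.6316.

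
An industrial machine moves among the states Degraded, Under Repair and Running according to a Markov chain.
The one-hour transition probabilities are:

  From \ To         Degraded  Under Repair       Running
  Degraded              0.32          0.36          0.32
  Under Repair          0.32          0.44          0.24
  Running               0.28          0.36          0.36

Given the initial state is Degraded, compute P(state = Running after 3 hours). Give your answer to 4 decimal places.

Propagate the distribution vector 3 hours from Degraded.
After 0 hours: (1.0000, 0.0000, 0.0000)
After 1 hour: (0.3200, 0.3600, 0.3200)
After 2 hours: (0.3072, 0.3888, 0.3040)
After 3 hours: (0.3078, 0.3911, 0.3011)
P(in Running after 3 hours) = 0.3011

0.3011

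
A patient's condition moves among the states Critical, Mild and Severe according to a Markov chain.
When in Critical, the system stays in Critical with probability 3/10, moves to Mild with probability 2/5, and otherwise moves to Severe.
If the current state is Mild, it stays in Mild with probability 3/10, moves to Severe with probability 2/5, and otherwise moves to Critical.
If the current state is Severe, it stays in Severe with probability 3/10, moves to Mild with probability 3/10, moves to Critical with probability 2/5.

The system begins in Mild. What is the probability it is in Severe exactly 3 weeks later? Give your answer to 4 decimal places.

0.3330

Propagate the distribution vector 3 weeks from Mild.
After 0 weeks: (0.0000, 1.0000, 0.0000)
After 1 week: (0.3000, 0.3000, 0.4000)
After 2 weeks: (0.3400, 0.3300, 0.3300)
After 3 weeks: (0.3330, 0.3340, 0.3330)
P(in Severe after 3 weeks) = 0.3330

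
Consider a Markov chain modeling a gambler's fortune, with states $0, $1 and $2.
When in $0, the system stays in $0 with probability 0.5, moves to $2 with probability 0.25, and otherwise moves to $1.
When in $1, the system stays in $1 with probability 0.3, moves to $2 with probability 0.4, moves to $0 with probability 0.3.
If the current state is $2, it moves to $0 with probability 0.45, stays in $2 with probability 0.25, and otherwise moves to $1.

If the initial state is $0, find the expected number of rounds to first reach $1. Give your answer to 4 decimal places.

3.8095

Let t(s) be the expected number of rounds to first reach $1 from state s, with t($1) = 0. Conditioning on the first round:
t($0) = 1 + 0.5·t($0) + 0.25·t($2)
t($2) = 1 + 0.45·t($0) + 0.25·t($2)
Solving: t($0) = 3.8095, t($2) = 3.6190.
Expected rounds from $0 to $1: 3.8095.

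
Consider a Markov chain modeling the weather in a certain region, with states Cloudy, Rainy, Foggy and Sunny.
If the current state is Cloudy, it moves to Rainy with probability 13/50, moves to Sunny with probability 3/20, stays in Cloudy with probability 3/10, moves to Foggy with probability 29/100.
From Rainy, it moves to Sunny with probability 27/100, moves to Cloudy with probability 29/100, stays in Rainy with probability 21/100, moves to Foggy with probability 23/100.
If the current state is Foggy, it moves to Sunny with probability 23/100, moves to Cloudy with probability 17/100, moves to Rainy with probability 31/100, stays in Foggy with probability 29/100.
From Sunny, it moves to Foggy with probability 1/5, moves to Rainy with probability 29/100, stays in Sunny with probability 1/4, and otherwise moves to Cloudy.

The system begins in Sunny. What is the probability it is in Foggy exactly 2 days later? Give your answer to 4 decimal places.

Propagate the distribution vector 2 days from Sunny.
After 0 days: (0.0000, 0.0000, 0.0000, 1.0000)
After 1 day: (0.2600, 0.2900, 0.2000, 0.2500)
After 2 days: (0.2611, 0.2630, 0.2501, 0.2258)
P(in Foggy after 2 days) = 0.2501

0.2501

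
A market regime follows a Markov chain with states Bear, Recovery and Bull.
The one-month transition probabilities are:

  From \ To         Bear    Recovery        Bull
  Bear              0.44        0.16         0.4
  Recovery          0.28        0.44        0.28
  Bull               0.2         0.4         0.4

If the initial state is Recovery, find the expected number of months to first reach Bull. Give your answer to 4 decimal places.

Let t(s) be the expected number of months to first reach Bull from state s, with t(Bull) = 0. Conditioning on the first month:
t(Bear) = 1 + 0.44·t(Bear) + 0.16·t(Recovery)
t(Recovery) = 1 + 0.28·t(Bear) + 0.44·t(Recovery)
Solving: t(Bear) = 2.6786, t(Recovery) = 3.1250.
Expected months from Recovery to Bull: 3.1250.

3.1250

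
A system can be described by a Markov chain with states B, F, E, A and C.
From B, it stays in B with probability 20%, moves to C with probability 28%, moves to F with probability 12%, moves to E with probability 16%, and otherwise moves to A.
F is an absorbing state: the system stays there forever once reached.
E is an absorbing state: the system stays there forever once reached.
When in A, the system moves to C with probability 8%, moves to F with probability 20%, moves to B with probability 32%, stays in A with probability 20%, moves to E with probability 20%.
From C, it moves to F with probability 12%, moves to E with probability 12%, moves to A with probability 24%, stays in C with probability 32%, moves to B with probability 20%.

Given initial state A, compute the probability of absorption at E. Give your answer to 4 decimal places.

Let h(s) be the probability of absorption at E starting from transient state s. Then h(E) = 1 and h(F) = 0. By first-step analysis:
h(B) = 0.2·h(B) + 0.12·0 + 0.16·1 + 0.24·h(A) + 0.28·h(C)
h(A) = 0.32·h(B) + 0.2·0 + 0.2·1 + 0.2·h(A) + 0.08·h(C)
h(C) = 0.2·h(B) + 0.12·0 + 0.12·1 + 0.24·h(A) + 0.32·h(C)
Solving: h(B) = 0.5353, h(A) = 0.5157, h(C) = 0.5159.
Starting from A, the probability is 0.5157.

0.5157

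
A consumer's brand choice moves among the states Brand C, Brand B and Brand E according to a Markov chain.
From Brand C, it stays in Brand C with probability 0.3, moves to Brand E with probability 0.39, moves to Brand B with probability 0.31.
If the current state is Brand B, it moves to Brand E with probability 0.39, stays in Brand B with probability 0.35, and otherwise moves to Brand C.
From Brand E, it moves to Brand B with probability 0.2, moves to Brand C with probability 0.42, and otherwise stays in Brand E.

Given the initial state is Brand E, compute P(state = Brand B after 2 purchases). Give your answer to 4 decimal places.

Sum over the intermediate state after 1 purchase:
P = P(Brand E→Brand C)·P(Brand C→Brand B) + P(Brand E→Brand B)·P(Brand B→Brand B) + P(Brand E→Brand E)·P(Brand E→Brand B)
  = 0.42×0.31 + 0.2×0.35 + 0.38×0.2
  = 0.1302 + 0.0700 + 0.0760 = 0.2762

0.2762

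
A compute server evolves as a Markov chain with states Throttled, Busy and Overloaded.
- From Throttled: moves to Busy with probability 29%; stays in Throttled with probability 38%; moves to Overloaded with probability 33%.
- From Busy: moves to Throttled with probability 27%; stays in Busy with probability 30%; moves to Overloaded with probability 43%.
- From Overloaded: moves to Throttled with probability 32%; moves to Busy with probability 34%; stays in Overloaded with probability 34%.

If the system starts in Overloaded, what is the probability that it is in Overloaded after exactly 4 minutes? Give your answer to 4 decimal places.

Propagate the distribution vector 4 minutes from Overloaded.
After 0 minutes: (0.0000, 0.0000, 1.0000)
After 1 minute: (0.3200, 0.3400, 0.3400)
After 2 minutes: (0.3222, 0.3104, 0.3674)
After 3 minutes: (0.3238, 0.3115, 0.3647)
After 4 minutes: (0.3239, 0.3114, 0.3648)
P(in Overloaded after 4 minutes) = 0.3648

0.3648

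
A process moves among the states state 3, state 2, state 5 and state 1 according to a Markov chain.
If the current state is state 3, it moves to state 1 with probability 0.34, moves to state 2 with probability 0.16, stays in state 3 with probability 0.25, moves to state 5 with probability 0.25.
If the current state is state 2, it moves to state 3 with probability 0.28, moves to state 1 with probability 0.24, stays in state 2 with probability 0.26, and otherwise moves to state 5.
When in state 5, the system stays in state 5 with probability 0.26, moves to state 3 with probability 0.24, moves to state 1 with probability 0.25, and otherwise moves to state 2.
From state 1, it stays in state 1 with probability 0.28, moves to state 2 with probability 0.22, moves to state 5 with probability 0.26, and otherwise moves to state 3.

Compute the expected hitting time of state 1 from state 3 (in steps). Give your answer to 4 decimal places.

Let t(s) be the expected number of steps to first reach state 1 from state s, with t(state 1) = 0. Conditioning on the first step:
t(state 3) = 1 + 0.25·t(state 3) + 0.16·t(state 2) + 0.25·t(state 5)
t(state 2) = 1 + 0.28·t(state 3) + 0.26·t(state 2) + 0.22·t(state 5)
t(state 5) = 1 + 0.24·t(state 3) + 0.25·t(state 2) + 0.26·t(state 5)
Solving: t(state 3) = 3.3604, t(state 2) = 3.7225, t(state 5) = 3.6988.
Expected steps from state 3 to state 1: 3.3604.

3.3604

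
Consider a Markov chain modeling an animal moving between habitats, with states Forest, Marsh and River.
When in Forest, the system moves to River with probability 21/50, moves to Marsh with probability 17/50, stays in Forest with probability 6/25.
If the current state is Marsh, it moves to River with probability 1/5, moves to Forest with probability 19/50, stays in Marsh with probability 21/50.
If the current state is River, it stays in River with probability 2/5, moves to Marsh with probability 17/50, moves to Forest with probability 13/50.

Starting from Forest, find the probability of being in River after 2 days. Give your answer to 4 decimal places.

Sum over the intermediate state after 1 day:
P = P(Forest→Forest)·P(Forest→River) + P(Forest→Marsh)·P(Marsh→River) + P(Forest→River)·P(River→River)
  = 0.24×0.42 + 0.34×0.2 + 0.42×0.4
  = 0.1008 + 0.0680 + 0.1680 = 0.3368

0.3368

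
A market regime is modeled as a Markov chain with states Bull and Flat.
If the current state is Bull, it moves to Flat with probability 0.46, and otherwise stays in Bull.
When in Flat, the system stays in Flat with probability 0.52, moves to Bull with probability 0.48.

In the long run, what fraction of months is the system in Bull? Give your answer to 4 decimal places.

0.5106

Let the stationary distribution be π with π = πP and π_1 + π_2 = 1.
π_1 = 0.54·π_1 + 0.48·π_2
Solving with the normalization constraint gives π = (0.5106, 0.4894).
So the stationary probability of Bull is 0.5106.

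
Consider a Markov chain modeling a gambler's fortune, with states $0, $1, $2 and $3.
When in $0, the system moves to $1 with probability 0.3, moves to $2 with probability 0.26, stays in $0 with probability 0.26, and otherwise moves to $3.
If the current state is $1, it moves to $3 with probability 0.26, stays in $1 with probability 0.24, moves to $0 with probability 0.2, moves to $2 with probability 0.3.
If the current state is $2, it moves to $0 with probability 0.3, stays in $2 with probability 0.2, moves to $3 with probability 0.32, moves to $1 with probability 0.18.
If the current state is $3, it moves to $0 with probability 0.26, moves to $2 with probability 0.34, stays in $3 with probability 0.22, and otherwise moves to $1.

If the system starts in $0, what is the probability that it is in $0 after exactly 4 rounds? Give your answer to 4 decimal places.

0.2575

Propagate the distribution vector 4 rounds from $0.
After 0 rounds: (1.0000, 0.0000, 0.0000, 0.0000)
After 1 round: (0.2600, 0.3000, 0.2600, 0.1800)
After 2 rounds: (0.2524, 0.2292, 0.2708, 0.2476)
After 3 rounds: (0.2571, 0.2240, 0.2727, 0.2462)
After 4 rounds: (0.2575, 0.2243, 0.2723, 0.2460)
P(in $0 after 4 rounds) = 0.2575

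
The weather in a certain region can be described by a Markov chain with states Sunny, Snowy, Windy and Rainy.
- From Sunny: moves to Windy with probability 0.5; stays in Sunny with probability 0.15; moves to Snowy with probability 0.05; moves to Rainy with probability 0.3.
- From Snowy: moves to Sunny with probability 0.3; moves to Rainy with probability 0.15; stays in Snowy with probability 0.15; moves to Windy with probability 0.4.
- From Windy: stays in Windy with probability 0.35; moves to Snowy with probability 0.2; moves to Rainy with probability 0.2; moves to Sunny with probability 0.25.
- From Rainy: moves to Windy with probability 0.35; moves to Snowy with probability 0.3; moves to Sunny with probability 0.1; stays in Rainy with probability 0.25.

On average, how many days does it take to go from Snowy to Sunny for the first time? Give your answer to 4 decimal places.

Let t(s) be the expected number of days to first reach Sunny from state s, with t(Sunny) = 0. Conditioning on the first day:
t(Snowy) = 1 + 0.15·t(Snowy) + 0.4·t(Windy) + 0.15·t(Rainy)
t(Windy) = 1 + 0.2·t(Snowy) + 0.35·t(Windy) + 0.2·t(Rainy)
t(Rainy) = 1 + 0.3·t(Snowy) + 0.35·t(Windy) + 0.25·t(Rainy)
Solving: t(Snowy) = 4.0995, t(Windy) = 4.3375, t(Rainy) = 4.9973.
Expected days from Snowy to Sunny: 4.0995.

4.0995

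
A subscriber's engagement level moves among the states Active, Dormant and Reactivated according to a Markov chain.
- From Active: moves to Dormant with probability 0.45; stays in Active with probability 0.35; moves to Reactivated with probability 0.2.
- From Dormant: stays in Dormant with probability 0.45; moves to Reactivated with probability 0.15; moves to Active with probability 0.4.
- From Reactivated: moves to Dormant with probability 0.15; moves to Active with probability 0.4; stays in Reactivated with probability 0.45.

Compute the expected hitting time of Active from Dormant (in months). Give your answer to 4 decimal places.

Let t(s) be the expected number of months to first reach Active from state s, with t(Active) = 0. Conditioning on the first month:
t(Dormant) = 1 + 0.45·t(Dormant) + 0.15·t(Reactivated)
t(Reactivated) = 1 + 0.15·t(Dormant) + 0.45·t(Reactivated)
Solving: t(Dormant) = 2.5000, t(Reactivated) = 2.5000.
Expected months from Dormant to Active: 2.5000.

2.5000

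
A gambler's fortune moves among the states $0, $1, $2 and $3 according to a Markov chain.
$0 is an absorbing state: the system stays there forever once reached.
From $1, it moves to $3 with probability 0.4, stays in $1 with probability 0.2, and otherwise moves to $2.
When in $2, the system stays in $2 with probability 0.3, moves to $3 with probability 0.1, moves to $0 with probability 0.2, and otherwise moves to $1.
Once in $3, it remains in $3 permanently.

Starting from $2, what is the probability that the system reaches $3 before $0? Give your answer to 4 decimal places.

0.6000

Let h(s) be the probability of absorption at $3 starting from transient state s. Then h($3) = 1 and h($0) = 0. By first-step analysis:
h($1) = 0.2·h($1) + 0.4·h($2) + 0.4·1
h($2) = 0.2·0 + 0.4·h($1) + 0.3·h($2) + 0.1·1
Solving: h($1) = 0.8000, h($2) = 0.6000.
Starting from $2, the probability is 0.6000.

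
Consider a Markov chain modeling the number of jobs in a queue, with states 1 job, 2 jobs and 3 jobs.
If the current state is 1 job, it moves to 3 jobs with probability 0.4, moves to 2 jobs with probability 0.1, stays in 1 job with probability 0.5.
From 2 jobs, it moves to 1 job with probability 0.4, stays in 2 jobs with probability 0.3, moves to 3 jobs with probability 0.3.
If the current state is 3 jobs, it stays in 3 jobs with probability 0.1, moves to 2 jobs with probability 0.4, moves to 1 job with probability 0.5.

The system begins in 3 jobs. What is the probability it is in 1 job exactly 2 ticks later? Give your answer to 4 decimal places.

Sum over the intermediate state after 1 tick:
P = P(3 jobs→1 job)·P(1 job→1 job) + P(3 jobs→2 jobs)·P(2 jobs→1 job) + P(3 jobs→3 jobs)·P(3 jobs→1 job)
  = 0.5×0.5 + 0.4×0.4 + 0.1×0.5
  = 0.2500 + 0.1600 + 0.0500 = 0.4600

0.4600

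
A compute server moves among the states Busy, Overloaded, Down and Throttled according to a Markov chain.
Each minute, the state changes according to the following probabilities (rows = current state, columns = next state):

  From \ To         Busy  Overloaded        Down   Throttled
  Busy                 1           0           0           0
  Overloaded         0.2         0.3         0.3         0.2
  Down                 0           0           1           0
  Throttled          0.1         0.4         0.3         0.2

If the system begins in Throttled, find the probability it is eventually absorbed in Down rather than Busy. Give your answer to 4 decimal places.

0.6875

Let h(s) be the probability of absorption at Down starting from transient state s. Then h(Down) = 1 and h(Busy) = 0. By first-step analysis:
h(Overloaded) = 0.2·0 + 0.3·h(Overloaded) + 0.3·1 + 0.2·h(Throttled)
h(Throttled) = 0.1·0 + 0.4·h(Overloaded) + 0.3·1 + 0.2·h(Throttled)
Solving: h(Overloaded) = 0.6250, h(Throttled) = 0.6875.
Starting from Throttled, the probability is 0.6875.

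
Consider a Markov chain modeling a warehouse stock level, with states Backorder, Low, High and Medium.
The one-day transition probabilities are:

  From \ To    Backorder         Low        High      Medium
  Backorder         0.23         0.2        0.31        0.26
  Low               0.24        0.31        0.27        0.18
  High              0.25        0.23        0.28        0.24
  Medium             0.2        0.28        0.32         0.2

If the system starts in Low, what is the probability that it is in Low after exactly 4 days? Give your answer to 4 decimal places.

0.2544

Propagate the distribution vector 4 days from Low.
After 0 days: (0.0000, 1.0000, 0.0000, 0.0000)
After 1 day: (0.2400, 0.3100, 0.2700, 0.1800)
After 2 days: (0.2331, 0.2566, 0.2913, 0.2190)
After 3 days: (0.2318, 0.2545, 0.2932, 0.2205)
After 4 days: (0.2318, 0.2544, 0.2932, 0.2205)
P(in Low after 4 days) = 0.2544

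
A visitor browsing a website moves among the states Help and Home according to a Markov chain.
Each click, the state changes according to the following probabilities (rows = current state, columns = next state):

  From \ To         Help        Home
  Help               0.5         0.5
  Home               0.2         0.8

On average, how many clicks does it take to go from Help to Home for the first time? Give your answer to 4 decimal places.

2.0000

Let t(s) be the expected number of clicks to first reach Home from state s, with t(Home) = 0. Conditioning on the first click:
t(Help) = 1 + 0.5·t(Help)
Solving: t(Help) = 2.0000.
Expected clicks from Help to Home: 2.0000.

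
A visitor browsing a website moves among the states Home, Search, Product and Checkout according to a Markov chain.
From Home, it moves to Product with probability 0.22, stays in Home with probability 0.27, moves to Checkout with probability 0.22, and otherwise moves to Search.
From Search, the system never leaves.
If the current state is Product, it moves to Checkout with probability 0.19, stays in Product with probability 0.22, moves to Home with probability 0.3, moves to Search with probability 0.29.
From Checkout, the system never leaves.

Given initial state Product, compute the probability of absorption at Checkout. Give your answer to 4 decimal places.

0.4066

Let h(s) be the probability of absorption at Checkout starting from transient state s. Then h(Checkout) = 1 and h(Search) = 0. By first-step analysis:
h(Home) = 0.27·h(Home) + 0.29·0 + 0.22·h(Product) + 0.22·1
h(Product) = 0.3·h(Home) + 0.29·0 + 0.22·h(Product) + 0.19·1
Solving: h(Home) = 0.4239, h(Product) = 0.4066.
Starting from Product, the probability is 0.4066.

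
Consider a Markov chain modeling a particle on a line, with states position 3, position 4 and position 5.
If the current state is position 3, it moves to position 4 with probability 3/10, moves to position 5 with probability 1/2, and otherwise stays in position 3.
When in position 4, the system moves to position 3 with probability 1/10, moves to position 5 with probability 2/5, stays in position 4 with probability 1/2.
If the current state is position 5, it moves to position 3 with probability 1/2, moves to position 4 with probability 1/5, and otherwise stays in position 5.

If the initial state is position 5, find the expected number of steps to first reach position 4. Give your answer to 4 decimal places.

4.1935

Let t(s) be the expected number of steps to first reach position 4 from state s, with t(position 4) = 0. Conditioning on the first step:
t(position 3) = 1 + 0.2·t(position 3) + 0.5·t(position 5)
t(position 5) = 1 + 0.5·t(position 3) + 0.3·t(position 5)
Solving: t(position 3) = 3.8710, t(position 5) = 4.1935.
Expected steps from position 5 to position 4: 4.1935.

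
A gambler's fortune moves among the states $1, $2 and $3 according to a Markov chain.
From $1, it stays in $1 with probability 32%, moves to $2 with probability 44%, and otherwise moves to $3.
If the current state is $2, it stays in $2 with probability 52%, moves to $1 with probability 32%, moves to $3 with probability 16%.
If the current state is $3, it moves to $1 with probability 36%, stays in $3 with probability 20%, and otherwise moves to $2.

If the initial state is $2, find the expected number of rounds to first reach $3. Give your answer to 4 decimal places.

Let t(s) be the expected number of rounds to first reach $3 from state s, with t($3) = 0. Conditioning on the first round:
t($1) = 1 + 0.32·t($1) + 0.44·t($2)
t($2) = 1 + 0.32·t($1) + 0.52·t($2)
Solving: t($1) = 4.9569, t($2) = 5.3879.
Expected rounds from $2 to $3: 5.3879.

5.3879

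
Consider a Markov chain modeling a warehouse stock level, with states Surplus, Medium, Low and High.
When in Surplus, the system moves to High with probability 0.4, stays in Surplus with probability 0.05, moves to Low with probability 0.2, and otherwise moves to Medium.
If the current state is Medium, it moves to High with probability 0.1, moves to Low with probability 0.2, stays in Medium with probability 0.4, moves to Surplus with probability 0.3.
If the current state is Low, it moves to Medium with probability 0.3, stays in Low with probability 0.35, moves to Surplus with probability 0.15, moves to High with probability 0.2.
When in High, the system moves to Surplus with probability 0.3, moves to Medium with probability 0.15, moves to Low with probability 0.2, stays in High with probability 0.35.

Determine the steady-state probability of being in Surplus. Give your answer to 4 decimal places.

0.2118

Let the stationary distribution be π with π = πP and π_1 + π_2 + π_3 + π_4 = 1.
π_1 = 0.05·π_1 + 0.3·π_2 + 0.15·π_3 + 0.3·π_4
π_2 = 0.35·π_1 + 0.4·π_2 + 0.3·π_3 + 0.15·π_4
π_3 = 0.2·π_1 + 0.2·π_2 + 0.35·π_3 + 0.2·π_4
Solving with the normalization constraint gives π = (0.2118, 0.3035, 0.2353, 0.2494).
So the stationary probability of Surplus is 0.2118.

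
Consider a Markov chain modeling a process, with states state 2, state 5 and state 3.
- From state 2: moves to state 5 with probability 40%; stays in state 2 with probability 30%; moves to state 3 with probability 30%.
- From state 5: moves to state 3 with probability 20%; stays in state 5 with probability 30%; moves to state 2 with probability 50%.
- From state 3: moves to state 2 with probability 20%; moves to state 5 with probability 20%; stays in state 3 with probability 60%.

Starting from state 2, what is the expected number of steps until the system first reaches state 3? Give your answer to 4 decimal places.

Let t(s) be the expected number of steps to first reach state 3 from state s, with t(state 3) = 0. Conditioning on the first step:
t(state 2) = 1 + 0.3·t(state 2) + 0.4·t(state 5)
t(state 5) = 1 + 0.5·t(state 2) + 0.3·t(state 5)
Solving: t(state 2) = 3.7931, t(state 5) = 4.1379.
Expected steps from state 2 to state 3: 3.7931.

3.7931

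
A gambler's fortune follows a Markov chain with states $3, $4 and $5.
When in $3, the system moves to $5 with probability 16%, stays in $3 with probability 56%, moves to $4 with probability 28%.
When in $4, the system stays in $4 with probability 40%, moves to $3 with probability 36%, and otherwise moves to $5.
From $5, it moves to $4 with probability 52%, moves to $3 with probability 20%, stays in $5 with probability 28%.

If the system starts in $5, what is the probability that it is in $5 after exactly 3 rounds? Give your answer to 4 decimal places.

0.2210

Propagate the distribution vector 3 rounds from $5.
After 0 rounds: (0.0000, 0.0000, 1.0000)
After 1 round: (0.2000, 0.5200, 0.2800)
After 2 rounds: (0.3552, 0.4096, 0.2352)
After 3 rounds: (0.3934, 0.3856, 0.2210)
P(in $5 after 3 rounds) = 0.2210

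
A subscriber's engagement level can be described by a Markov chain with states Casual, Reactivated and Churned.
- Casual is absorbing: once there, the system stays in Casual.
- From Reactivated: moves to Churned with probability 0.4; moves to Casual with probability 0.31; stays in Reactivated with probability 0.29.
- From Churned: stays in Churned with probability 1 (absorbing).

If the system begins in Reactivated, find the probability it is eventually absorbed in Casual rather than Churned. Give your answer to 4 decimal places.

0.4366

Let h(s) be the probability of absorption at Casual starting from transient state s. Then h(Casual) = 1 and h(Churned) = 0. By first-step analysis:
h(Reactivated) = 0.31·1 + 0.29·h(Reactivated) + 0.4·0
Solving: h(Reactivated) = 0.4366.
Starting from Reactivated, the probability is 0.4366.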